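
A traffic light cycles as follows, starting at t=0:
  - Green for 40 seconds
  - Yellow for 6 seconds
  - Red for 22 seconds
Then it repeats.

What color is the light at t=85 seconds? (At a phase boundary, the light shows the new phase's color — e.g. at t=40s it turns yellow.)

Cycle length = 40 + 6 + 22 = 68s
t = 85, phase_t = 85 mod 68 = 17
17 < 40 (green end) → GREEN

Answer: green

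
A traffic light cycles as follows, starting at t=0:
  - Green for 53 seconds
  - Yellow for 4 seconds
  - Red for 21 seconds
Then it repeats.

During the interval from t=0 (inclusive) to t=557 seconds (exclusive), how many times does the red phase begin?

Answer: 7

Derivation:
Cycle = 53+4+21 = 78s
red phase starts at t = k*78 + 57 for k=0,1,2,...
Need k*78+57 < 557 → k < 6.410
k ∈ {0, ..., 6} → 7 starts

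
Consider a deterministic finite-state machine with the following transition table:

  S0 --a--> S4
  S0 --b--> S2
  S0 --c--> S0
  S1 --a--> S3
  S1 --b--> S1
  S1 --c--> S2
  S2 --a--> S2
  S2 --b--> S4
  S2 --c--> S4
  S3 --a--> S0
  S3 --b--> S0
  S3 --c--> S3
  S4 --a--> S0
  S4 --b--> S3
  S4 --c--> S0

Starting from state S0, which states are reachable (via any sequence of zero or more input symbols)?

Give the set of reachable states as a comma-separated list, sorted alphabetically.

BFS from S0:
  visit S0: S0--a-->S4 (new), S0--b-->S2 (new), S0--c-->S0 (seen)
  visit S4: S4--a-->S0 (seen), S4--b-->S3 (new), S4--c-->S0 (seen)
  visit S2: S2--a-->S2 (seen), S2--b-->S4 (seen), S2--c-->S4 (seen)
  visit S3: S3--a-->S0 (seen), S3--b-->S0 (seen), S3--c-->S3 (seen)

Answer: S0, S2, S3, S4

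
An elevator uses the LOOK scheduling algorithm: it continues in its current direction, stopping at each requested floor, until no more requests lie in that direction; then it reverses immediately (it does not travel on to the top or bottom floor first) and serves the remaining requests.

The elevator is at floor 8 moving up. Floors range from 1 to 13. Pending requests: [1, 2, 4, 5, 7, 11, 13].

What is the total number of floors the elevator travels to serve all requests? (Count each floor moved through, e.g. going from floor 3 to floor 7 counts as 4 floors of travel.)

Answer: 17

Derivation:
Start at floor 8 moving up, LOOK stop order: [11, 13, 7, 5, 4, 2, 1]
  8 → 11: |11-8| = 3, total = 3
  11 → 13: |13-11| = 2, total = 5
  13 → 7: |7-13| = 6, total = 11
  7 → 5: |5-7| = 2, total = 13
  5 → 4: |4-5| = 1, total = 14
  4 → 2: |2-4| = 2, total = 16
  2 → 1: |1-2| = 1, total = 17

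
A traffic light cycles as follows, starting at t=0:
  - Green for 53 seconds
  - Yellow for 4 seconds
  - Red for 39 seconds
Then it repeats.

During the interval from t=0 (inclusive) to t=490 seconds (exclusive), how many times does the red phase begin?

Answer: 5

Derivation:
Cycle = 53+4+39 = 96s
red phase starts at t = k*96 + 57 for k=0,1,2,...
Need k*96+57 < 490 → k < 4.510
k ∈ {0, ..., 4} → 5 starts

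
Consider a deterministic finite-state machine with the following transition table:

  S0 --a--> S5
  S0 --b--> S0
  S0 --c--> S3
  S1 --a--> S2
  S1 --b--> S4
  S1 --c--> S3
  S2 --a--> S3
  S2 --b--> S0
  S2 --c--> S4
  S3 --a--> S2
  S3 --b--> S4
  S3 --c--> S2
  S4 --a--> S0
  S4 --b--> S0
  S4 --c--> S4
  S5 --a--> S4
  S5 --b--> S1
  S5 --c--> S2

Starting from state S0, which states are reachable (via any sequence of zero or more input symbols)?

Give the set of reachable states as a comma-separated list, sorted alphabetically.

BFS from S0:
  visit S0: S0--a-->S5 (new), S0--b-->S0 (seen), S0--c-->S3 (new)
  visit S5: S5--a-->S4 (new), S5--b-->S1 (new), S5--c-->S2 (new)
  visit S3: S3--a-->S2 (seen), S3--b-->S4 (seen), S3--c-->S2 (seen)
  visit S4: S4--a-->S0 (seen), S4--b-->S0 (seen), S4--c-->S4 (seen)
  visit S1: S1--a-->S2 (seen), S1--b-->S4 (seen), S1--c-->S3 (seen)
  visit S2: S2--a-->S3 (seen), S2--b-->S0 (seen), S2--c-->S4 (seen)

Answer: S0, S1, S2, S3, S4, S5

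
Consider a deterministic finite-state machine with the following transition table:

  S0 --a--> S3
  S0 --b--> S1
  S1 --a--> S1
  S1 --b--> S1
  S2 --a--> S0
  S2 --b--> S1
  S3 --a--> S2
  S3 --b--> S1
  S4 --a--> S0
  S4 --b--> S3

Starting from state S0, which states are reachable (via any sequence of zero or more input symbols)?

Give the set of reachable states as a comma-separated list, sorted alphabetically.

BFS from S0:
  visit S0: S0--a-->S3 (new), S0--b-->S1 (new)
  visit S3: S3--a-->S2 (new), S3--b-->S1 (seen)
  visit S1: S1--a-->S1 (seen), S1--b-->S1 (seen)
  visit S2: S2--a-->S0 (seen), S2--b-->S1 (seen)

Answer: S0, S1, S2, S3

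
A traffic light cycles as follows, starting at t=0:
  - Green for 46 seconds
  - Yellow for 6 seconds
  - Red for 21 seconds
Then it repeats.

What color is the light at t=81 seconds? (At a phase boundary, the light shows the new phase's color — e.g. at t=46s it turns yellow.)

Cycle length = 46 + 6 + 21 = 73s
t = 81, phase_t = 81 mod 73 = 8
8 < 46 (green end) → GREEN

Answer: green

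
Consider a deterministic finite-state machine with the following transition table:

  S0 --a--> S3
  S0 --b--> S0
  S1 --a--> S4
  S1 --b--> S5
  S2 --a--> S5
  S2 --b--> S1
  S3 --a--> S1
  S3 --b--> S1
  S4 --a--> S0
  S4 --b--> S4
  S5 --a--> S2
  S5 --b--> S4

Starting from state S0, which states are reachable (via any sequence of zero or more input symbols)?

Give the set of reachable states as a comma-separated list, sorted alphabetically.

BFS from S0:
  visit S0: S0--a-->S3 (new), S0--b-->S0 (seen)
  visit S3: S3--a-->S1 (new), S3--b-->S1 (seen)
  visit S1: S1--a-->S4 (new), S1--b-->S5 (new)
  visit S4: S4--a-->S0 (seen), S4--b-->S4 (seen)
  visit S5: S5--a-->S2 (new), S5--b-->S4 (seen)
  visit S2: S2--a-->S5 (seen), S2--b-->S1 (seen)

Answer: S0, S1, S2, S3, S4, S5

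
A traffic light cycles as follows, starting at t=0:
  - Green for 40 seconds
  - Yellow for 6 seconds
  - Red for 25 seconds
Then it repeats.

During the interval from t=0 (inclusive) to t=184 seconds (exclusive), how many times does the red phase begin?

Cycle = 40+6+25 = 71s
red phase starts at t = k*71 + 46 for k=0,1,2,...
Need k*71+46 < 184 → k < 1.944
k ∈ {0, ..., 1} → 2 starts

Answer: 2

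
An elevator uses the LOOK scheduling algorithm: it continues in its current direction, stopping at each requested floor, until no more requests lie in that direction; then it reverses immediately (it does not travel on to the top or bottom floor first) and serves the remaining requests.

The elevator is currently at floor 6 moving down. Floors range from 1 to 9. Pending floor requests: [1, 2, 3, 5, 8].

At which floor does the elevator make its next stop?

Answer: 5

Derivation:
Current floor: 6, direction: down
Requests above: [8]
Requests below: [1, 2, 3, 5]
Moving down and requests lie below → nearest below is max([1, 2, 3, 5]) = 5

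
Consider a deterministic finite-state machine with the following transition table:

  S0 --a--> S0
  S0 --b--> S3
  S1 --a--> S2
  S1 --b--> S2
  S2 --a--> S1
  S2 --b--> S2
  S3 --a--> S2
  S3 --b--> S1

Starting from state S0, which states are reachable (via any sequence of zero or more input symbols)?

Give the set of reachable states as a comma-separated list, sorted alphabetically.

Answer: S0, S1, S2, S3

Derivation:
BFS from S0:
  visit S0: S0--a-->S0 (seen), S0--b-->S3 (new)
  visit S3: S3--a-->S2 (new), S3--b-->S1 (new)
  visit S2: S2--a-->S1 (seen), S2--b-->S2 (seen)
  visit S1: S1--a-->S2 (seen), S1--b-->S2 (seen)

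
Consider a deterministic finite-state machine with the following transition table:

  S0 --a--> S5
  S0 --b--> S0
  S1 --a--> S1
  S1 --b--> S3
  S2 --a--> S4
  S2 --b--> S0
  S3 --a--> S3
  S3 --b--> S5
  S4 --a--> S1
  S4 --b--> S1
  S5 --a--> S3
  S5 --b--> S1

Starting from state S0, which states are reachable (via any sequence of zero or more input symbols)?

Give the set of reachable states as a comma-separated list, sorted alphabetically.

BFS from S0:
  visit S0: S0--a-->S5 (new), S0--b-->S0 (seen)
  visit S5: S5--a-->S3 (new), S5--b-->S1 (new)
  visit S3: S3--a-->S3 (seen), S3--b-->S5 (seen)
  visit S1: S1--a-->S1 (seen), S1--b-->S3 (seen)

Answer: S0, S1, S3, S5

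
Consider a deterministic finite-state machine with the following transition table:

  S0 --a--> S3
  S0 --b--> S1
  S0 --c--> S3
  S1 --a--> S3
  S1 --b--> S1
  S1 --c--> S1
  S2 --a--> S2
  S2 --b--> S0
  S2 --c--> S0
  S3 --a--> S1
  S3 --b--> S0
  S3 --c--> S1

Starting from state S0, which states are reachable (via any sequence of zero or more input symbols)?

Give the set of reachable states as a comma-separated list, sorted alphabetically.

BFS from S0:
  visit S0: S0--a-->S3 (new), S0--b-->S1 (new), S0--c-->S3 (seen)
  visit S3: S3--a-->S1 (seen), S3--b-->S0 (seen), S3--c-->S1 (seen)
  visit S1: S1--a-->S3 (seen), S1--b-->S1 (seen), S1--c-->S1 (seen)

Answer: S0, S1, S3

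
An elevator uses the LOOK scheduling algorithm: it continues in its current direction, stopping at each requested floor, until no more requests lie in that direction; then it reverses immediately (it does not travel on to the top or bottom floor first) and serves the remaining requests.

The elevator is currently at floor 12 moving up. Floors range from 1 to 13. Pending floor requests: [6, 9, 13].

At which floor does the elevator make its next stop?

Answer: 13

Derivation:
Current floor: 12, direction: up
Requests above: [13]
Requests below: [6, 9]
Moving up and requests lie above → nearest above is min([13]) = 13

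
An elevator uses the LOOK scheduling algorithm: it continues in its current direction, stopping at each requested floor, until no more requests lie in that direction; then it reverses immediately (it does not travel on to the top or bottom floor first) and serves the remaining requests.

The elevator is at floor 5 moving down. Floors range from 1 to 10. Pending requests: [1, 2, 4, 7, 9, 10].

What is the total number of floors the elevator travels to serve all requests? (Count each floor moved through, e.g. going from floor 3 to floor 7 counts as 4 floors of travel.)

Start at floor 5 moving down, LOOK stop order: [4, 2, 1, 7, 9, 10]
  5 → 4: |4-5| = 1, total = 1
  4 → 2: |2-4| = 2, total = 3
  2 → 1: |1-2| = 1, total = 4
  1 → 7: |7-1| = 6, total = 10
  7 → 9: |9-7| = 2, total = 12
  9 → 10: |10-9| = 1, total = 13

Answer: 13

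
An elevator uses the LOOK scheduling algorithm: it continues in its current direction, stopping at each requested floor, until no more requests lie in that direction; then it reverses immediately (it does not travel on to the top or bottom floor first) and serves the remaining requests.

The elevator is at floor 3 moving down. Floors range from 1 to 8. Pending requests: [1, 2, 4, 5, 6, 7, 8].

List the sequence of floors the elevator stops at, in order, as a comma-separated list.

Answer: 2, 1, 4, 5, 6, 7, 8

Derivation:
Current: 3, moving DOWN
Serve below first (descending): [2, 1]
Then reverse, serve above (ascending): [4, 5, 6, 7, 8]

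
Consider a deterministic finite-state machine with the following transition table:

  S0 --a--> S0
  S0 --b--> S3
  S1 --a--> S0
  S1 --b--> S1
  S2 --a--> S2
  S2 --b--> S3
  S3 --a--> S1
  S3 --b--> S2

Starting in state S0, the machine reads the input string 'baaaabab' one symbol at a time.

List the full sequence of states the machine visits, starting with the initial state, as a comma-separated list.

Answer: S0, S3, S1, S0, S0, S0, S3, S1, S1

Derivation:
Start: S0
  read 'b': S0 --b--> S3
  read 'a': S3 --a--> S1
  read 'a': S1 --a--> S0
  read 'a': S0 --a--> S0
  read 'a': S0 --a--> S0
  read 'b': S0 --b--> S3
  read 'a': S3 --a--> S1
  read 'b': S1 --b--> S1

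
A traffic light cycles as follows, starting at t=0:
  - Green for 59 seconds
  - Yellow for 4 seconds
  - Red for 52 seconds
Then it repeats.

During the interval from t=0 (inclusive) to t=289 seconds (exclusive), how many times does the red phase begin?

Cycle = 59+4+52 = 115s
red phase starts at t = k*115 + 63 for k=0,1,2,...
Need k*115+63 < 289 → k < 1.965
k ∈ {0, ..., 1} → 2 starts

Answer: 2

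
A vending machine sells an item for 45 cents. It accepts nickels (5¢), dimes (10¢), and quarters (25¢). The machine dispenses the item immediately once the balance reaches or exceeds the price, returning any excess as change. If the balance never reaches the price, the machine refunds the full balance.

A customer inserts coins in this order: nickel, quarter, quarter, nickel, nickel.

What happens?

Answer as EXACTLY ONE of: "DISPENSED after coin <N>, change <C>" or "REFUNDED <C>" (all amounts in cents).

Price: 45¢
Coin 1 (nickel, 5¢): balance = 5¢
Coin 2 (quarter, 25¢): balance = 30¢
Coin 3 (quarter, 25¢): balance = 55¢
  → balance >= price → DISPENSE, change = 55 - 45 = 10¢

Answer: DISPENSED after coin 3, change 10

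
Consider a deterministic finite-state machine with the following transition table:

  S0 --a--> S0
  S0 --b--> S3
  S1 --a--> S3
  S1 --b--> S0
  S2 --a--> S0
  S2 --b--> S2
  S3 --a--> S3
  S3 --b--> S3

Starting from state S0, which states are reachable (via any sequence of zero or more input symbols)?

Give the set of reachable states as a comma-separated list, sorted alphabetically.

Answer: S0, S3

Derivation:
BFS from S0:
  visit S0: S0--a-->S0 (seen), S0--b-->S3 (new)
  visit S3: S3--a-->S3 (seen), S3--b-->S3 (seen)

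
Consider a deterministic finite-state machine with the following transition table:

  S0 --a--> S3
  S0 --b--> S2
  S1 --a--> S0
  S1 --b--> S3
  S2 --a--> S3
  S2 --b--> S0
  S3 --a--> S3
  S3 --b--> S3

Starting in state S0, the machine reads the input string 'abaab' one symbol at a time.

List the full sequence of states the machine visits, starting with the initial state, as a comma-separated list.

Answer: S0, S3, S3, S3, S3, S3

Derivation:
Start: S0
  read 'a': S0 --a--> S3
  read 'b': S3 --b--> S3
  read 'a': S3 --a--> S3
  read 'a': S3 --a--> S3
  read 'b': S3 --b--> S3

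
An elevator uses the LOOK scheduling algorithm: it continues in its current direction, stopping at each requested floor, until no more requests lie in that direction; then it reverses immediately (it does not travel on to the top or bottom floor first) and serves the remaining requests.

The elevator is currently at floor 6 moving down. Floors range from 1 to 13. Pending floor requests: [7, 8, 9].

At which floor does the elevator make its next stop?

Current floor: 6, direction: down
Requests above: [7, 8, 9]
Requests below: []
Moving down but no requests below → reverse; nearest above is min([7, 8, 9]) = 7

Answer: 7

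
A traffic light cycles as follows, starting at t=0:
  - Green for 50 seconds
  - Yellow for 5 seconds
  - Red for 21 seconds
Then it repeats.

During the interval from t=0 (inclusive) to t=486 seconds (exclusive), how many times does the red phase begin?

Cycle = 50+5+21 = 76s
red phase starts at t = k*76 + 55 for k=0,1,2,...
Need k*76+55 < 486 → k < 5.671
k ∈ {0, ..., 5} → 6 starts

Answer: 6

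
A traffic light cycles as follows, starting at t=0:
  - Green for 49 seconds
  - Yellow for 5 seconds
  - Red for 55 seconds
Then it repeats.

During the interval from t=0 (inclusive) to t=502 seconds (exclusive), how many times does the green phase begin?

Cycle = 49+5+55 = 109s
green phase starts at t = k*109 + 0 for k=0,1,2,...
Need k*109+0 < 502 → k < 4.606
k ∈ {0, ..., 4} → 5 starts

Answer: 5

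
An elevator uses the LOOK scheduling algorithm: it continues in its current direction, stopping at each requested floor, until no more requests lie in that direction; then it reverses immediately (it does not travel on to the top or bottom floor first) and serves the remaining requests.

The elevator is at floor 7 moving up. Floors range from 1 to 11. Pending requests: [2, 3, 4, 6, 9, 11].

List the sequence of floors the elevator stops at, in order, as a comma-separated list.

Answer: 9, 11, 6, 4, 3, 2

Derivation:
Current: 7, moving UP
Serve above first (ascending): [9, 11]
Then reverse, serve below (descending): [6, 4, 3, 2]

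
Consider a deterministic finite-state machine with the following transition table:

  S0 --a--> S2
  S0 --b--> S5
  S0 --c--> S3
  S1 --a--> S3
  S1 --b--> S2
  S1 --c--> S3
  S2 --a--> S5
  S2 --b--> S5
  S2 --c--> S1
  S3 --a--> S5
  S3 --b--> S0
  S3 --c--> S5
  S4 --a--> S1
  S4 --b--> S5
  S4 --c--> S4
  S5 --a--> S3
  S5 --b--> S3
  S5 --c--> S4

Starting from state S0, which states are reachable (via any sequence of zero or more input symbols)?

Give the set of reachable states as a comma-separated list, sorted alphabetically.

Answer: S0, S1, S2, S3, S4, S5

Derivation:
BFS from S0:
  visit S0: S0--a-->S2 (new), S0--b-->S5 (new), S0--c-->S3 (new)
  visit S2: S2--a-->S5 (seen), S2--b-->S5 (seen), S2--c-->S1 (new)
  visit S5: S5--a-->S3 (seen), S5--b-->S3 (seen), S5--c-->S4 (new)
  visit S3: S3--a-->S5 (seen), S3--b-->S0 (seen), S3--c-->S5 (seen)
  visit S1: S1--a-->S3 (seen), S1--b-->S2 (seen), S1--c-->S3 (seen)
  visit S4: S4--a-->S1 (seen), S4--b-->S5 (seen), S4--c-->S4 (seen)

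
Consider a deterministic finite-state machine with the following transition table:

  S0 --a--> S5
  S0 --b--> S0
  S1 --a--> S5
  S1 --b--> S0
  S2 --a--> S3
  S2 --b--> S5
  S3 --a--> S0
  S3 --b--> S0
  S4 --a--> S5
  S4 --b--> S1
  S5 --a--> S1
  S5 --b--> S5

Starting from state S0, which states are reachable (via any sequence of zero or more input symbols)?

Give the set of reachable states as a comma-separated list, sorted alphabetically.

Answer: S0, S1, S5

Derivation:
BFS from S0:
  visit S0: S0--a-->S5 (new), S0--b-->S0 (seen)
  visit S5: S5--a-->S1 (new), S5--b-->S5 (seen)
  visit S1: S1--a-->S5 (seen), S1--b-->S0 (seen)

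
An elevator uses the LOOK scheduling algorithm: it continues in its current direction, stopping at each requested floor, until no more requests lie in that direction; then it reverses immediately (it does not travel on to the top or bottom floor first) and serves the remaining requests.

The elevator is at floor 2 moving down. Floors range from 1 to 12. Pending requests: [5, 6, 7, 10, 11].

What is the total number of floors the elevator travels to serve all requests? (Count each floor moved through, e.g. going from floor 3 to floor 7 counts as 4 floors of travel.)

Answer: 9

Derivation:
Start at floor 2 moving down, LOOK stop order: [5, 6, 7, 10, 11]
  2 → 5: |5-2| = 3, total = 3
  5 → 6: |6-5| = 1, total = 4
  6 → 7: |7-6| = 1, total = 5
  7 → 10: |10-7| = 3, total = 8
  10 → 11: |11-10| = 1, total = 9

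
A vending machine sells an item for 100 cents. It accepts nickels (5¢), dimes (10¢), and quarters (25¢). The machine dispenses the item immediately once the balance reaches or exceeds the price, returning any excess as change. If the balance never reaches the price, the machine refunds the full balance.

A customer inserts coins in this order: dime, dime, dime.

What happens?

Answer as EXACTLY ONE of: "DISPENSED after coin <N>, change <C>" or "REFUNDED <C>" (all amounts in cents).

Price: 100¢
Coin 1 (dime, 10¢): balance = 10¢
Coin 2 (dime, 10¢): balance = 20¢
Coin 3 (dime, 10¢): balance = 30¢
All coins inserted, balance 30¢ < price 100¢ → REFUND 30¢

Answer: REFUNDED 30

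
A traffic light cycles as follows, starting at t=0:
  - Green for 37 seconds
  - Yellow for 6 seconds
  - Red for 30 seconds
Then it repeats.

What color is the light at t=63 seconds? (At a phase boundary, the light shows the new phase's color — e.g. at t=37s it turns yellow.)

Answer: red

Derivation:
Cycle length = 37 + 6 + 30 = 73s
t = 63, phase_t = 63 mod 73 = 63
63 >= 43 → RED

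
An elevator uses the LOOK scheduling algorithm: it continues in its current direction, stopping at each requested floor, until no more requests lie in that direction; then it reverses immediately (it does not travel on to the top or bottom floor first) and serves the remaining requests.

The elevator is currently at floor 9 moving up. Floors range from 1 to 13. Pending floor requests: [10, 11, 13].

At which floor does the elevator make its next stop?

Answer: 10

Derivation:
Current floor: 9, direction: up
Requests above: [10, 11, 13]
Requests below: []
Moving up and requests lie above → nearest above is min([10, 11, 13]) = 10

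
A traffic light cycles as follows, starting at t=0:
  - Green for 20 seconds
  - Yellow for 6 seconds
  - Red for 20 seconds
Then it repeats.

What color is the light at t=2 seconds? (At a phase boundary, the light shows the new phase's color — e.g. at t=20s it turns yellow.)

Answer: green

Derivation:
Cycle length = 20 + 6 + 20 = 46s
t = 2, phase_t = 2 mod 46 = 2
2 < 20 (green end) → GREEN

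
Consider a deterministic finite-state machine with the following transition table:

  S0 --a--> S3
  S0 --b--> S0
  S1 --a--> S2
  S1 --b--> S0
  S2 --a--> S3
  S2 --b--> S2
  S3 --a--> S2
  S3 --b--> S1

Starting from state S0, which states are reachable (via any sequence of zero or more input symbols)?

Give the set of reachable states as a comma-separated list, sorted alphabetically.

BFS from S0:
  visit S0: S0--a-->S3 (new), S0--b-->S0 (seen)
  visit S3: S3--a-->S2 (new), S3--b-->S1 (new)
  visit S2: S2--a-->S3 (seen), S2--b-->S2 (seen)
  visit S1: S1--a-->S2 (seen), S1--b-->S0 (seen)

Answer: S0, S1, S2, S3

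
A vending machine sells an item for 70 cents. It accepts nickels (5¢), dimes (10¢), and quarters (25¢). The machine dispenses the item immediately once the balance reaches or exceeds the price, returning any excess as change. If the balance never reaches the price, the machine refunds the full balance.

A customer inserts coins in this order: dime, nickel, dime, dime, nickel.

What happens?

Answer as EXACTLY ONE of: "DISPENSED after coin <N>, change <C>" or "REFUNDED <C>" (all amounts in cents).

Price: 70¢
Coin 1 (dime, 10¢): balance = 10¢
Coin 2 (nickel, 5¢): balance = 15¢
Coin 3 (dime, 10¢): balance = 25¢
Coin 4 (dime, 10¢): balance = 35¢
Coin 5 (nickel, 5¢): balance = 40¢
All coins inserted, balance 40¢ < price 70¢ → REFUND 40¢

Answer: REFUNDED 40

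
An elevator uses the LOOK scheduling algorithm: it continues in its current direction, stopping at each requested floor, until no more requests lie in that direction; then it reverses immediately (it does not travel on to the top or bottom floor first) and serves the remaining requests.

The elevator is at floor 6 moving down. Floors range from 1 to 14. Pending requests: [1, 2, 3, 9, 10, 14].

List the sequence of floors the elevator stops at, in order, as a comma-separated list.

Answer: 3, 2, 1, 9, 10, 14

Derivation:
Current: 6, moving DOWN
Serve below first (descending): [3, 2, 1]
Then reverse, serve above (ascending): [9, 10, 14]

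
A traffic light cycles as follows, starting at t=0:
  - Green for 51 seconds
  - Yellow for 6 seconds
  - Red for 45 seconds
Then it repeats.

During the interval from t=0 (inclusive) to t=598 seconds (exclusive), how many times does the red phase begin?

Answer: 6

Derivation:
Cycle = 51+6+45 = 102s
red phase starts at t = k*102 + 57 for k=0,1,2,...
Need k*102+57 < 598 → k < 5.304
k ∈ {0, ..., 5} → 6 starts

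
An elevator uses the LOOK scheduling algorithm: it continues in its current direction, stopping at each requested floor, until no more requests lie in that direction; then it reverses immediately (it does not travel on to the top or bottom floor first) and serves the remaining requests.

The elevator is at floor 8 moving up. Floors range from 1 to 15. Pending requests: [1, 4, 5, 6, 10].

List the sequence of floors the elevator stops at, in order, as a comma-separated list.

Answer: 10, 6, 5, 4, 1

Derivation:
Current: 8, moving UP
Serve above first (ascending): [10]
Then reverse, serve below (descending): [6, 5, 4, 1]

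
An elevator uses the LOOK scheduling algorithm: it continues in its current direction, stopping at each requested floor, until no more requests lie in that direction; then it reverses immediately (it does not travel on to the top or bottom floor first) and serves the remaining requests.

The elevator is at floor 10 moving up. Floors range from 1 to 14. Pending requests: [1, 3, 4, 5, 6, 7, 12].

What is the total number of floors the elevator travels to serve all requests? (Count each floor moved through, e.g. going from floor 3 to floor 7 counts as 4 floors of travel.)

Start at floor 10 moving up, LOOK stop order: [12, 7, 6, 5, 4, 3, 1]
  10 → 12: |12-10| = 2, total = 2
  12 → 7: |7-12| = 5, total = 7
  7 → 6: |6-7| = 1, total = 8
  6 → 5: |5-6| = 1, total = 9
  5 → 4: |4-5| = 1, total = 10
  4 → 3: |3-4| = 1, total = 11
  3 → 1: |1-3| = 2, total = 13

Answer: 13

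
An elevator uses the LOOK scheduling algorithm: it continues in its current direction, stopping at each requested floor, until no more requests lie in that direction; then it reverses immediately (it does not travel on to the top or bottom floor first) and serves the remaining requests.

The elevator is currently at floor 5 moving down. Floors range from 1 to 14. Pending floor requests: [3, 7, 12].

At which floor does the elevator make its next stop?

Answer: 3

Derivation:
Current floor: 5, direction: down
Requests above: [7, 12]
Requests below: [3]
Moving down and requests lie below → nearest below is max([3]) = 3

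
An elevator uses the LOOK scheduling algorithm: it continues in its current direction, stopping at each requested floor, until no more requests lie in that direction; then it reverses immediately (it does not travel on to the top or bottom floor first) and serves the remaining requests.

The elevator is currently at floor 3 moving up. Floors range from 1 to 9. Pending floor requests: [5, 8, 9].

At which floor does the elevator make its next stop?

Answer: 5

Derivation:
Current floor: 3, direction: up
Requests above: [5, 8, 9]
Requests below: []
Moving up and requests lie above → nearest above is min([5, 8, 9]) = 5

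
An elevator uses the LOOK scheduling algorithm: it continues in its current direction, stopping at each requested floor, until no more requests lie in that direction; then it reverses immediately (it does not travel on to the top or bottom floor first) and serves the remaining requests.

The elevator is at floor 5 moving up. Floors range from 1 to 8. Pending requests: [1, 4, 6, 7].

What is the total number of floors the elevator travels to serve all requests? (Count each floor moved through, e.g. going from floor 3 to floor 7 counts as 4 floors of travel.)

Start at floor 5 moving up, LOOK stop order: [6, 7, 4, 1]
  5 → 6: |6-5| = 1, total = 1
  6 → 7: |7-6| = 1, total = 2
  7 → 4: |4-7| = 3, total = 5
  4 → 1: |1-4| = 3, total = 8

Answer: 8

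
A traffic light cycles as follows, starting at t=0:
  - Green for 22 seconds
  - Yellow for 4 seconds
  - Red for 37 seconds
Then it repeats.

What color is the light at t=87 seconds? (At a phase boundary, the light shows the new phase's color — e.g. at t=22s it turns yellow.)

Answer: yellow

Derivation:
Cycle length = 22 + 4 + 37 = 63s
t = 87, phase_t = 87 mod 63 = 24
22 <= 24 < 26 (yellow end) → YELLOW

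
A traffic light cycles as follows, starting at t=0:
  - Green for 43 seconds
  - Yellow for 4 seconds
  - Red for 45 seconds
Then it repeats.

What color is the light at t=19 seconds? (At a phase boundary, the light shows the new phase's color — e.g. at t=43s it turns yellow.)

Cycle length = 43 + 4 + 45 = 92s
t = 19, phase_t = 19 mod 92 = 19
19 < 43 (green end) → GREEN

Answer: green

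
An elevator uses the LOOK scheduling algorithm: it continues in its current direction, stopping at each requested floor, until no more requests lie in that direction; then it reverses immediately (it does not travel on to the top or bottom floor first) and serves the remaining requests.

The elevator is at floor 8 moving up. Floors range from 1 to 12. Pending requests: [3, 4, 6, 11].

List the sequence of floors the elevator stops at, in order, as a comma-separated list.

Current: 8, moving UP
Serve above first (ascending): [11]
Then reverse, serve below (descending): [6, 4, 3]

Answer: 11, 6, 4, 3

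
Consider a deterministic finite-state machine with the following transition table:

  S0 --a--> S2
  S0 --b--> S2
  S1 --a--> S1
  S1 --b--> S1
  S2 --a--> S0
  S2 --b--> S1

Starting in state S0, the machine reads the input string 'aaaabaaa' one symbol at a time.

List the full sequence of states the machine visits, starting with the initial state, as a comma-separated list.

Answer: S0, S2, S0, S2, S0, S2, S0, S2, S0

Derivation:
Start: S0
  read 'a': S0 --a--> S2
  read 'a': S2 --a--> S0
  read 'a': S0 --a--> S2
  read 'a': S2 --a--> S0
  read 'b': S0 --b--> S2
  read 'a': S2 --a--> S0
  read 'a': S0 --a--> S2
  read 'a': S2 --a--> S0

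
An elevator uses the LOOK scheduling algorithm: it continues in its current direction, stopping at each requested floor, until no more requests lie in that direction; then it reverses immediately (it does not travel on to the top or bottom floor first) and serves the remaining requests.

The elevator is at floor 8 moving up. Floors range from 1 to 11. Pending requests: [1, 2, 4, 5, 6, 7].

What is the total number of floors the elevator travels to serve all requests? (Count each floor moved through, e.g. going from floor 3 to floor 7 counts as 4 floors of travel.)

Answer: 7

Derivation:
Start at floor 8 moving up, LOOK stop order: [7, 6, 5, 4, 2, 1]
  8 → 7: |7-8| = 1, total = 1
  7 → 6: |6-7| = 1, total = 2
  6 → 5: |5-6| = 1, total = 3
  5 → 4: |4-5| = 1, total = 4
  4 → 2: |2-4| = 2, total = 6
  2 → 1: |1-2| = 1, total = 7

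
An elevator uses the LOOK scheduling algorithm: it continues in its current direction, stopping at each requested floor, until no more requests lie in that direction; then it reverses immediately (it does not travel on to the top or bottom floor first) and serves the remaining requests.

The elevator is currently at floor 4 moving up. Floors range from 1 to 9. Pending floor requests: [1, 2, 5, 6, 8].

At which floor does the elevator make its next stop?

Answer: 5

Derivation:
Current floor: 4, direction: up
Requests above: [5, 6, 8]
Requests below: [1, 2]
Moving up and requests lie above → nearest above is min([5, 6, 8]) = 5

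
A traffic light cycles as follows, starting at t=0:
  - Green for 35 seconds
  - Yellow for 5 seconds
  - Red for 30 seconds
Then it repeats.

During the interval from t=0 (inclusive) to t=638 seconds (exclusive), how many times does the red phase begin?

Cycle = 35+5+30 = 70s
red phase starts at t = k*70 + 40 for k=0,1,2,...
Need k*70+40 < 638 → k < 8.543
k ∈ {0, ..., 8} → 9 starts

Answer: 9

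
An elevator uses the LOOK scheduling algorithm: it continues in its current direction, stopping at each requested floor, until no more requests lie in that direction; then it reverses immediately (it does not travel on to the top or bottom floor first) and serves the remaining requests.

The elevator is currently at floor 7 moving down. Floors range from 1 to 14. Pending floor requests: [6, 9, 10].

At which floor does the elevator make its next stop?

Current floor: 7, direction: down
Requests above: [9, 10]
Requests below: [6]
Moving down and requests lie below → nearest below is max([6]) = 6

Answer: 6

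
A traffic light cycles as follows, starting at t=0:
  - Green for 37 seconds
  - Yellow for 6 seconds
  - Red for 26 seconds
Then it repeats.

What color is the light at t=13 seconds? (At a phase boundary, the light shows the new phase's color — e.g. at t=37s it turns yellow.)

Answer: green

Derivation:
Cycle length = 37 + 6 + 26 = 69s
t = 13, phase_t = 13 mod 69 = 13
13 < 37 (green end) → GREEN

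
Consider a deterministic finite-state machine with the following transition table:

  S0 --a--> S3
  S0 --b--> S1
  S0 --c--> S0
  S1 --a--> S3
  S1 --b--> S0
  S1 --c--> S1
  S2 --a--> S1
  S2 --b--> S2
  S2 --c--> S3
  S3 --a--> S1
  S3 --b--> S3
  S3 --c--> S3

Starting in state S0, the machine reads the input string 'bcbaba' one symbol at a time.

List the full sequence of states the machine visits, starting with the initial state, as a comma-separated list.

Answer: S0, S1, S1, S0, S3, S3, S1

Derivation:
Start: S0
  read 'b': S0 --b--> S1
  read 'c': S1 --c--> S1
  read 'b': S1 --b--> S0
  read 'a': S0 --a--> S3
  read 'b': S3 --b--> S3
  read 'a': S3 --a--> S1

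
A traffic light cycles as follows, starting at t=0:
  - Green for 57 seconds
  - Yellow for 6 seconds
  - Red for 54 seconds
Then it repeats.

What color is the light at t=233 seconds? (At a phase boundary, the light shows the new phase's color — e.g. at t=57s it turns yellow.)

Cycle length = 57 + 6 + 54 = 117s
t = 233, phase_t = 233 mod 117 = 116
116 >= 63 → RED

Answer: red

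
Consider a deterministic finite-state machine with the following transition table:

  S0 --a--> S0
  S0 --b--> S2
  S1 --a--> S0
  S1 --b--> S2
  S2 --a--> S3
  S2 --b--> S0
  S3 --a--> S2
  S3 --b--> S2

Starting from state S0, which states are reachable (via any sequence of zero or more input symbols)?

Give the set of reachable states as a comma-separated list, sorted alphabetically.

BFS from S0:
  visit S0: S0--a-->S0 (seen), S0--b-->S2 (new)
  visit S2: S2--a-->S3 (new), S2--b-->S0 (seen)
  visit S3: S3--a-->S2 (seen), S3--b-->S2 (seen)

Answer: S0, S2, S3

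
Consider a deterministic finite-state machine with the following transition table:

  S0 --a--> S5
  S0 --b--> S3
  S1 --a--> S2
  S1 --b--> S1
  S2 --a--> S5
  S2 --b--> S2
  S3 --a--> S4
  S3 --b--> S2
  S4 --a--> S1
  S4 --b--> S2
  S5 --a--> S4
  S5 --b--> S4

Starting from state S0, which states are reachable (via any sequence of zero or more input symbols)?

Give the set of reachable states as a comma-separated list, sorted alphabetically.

Answer: S0, S1, S2, S3, S4, S5

Derivation:
BFS from S0:
  visit S0: S0--a-->S5 (new), S0--b-->S3 (new)
  visit S5: S5--a-->S4 (new), S5--b-->S4 (seen)
  visit S3: S3--a-->S4 (seen), S3--b-->S2 (new)
  visit S4: S4--a-->S1 (new), S4--b-->S2 (seen)
  visit S2: S2--a-->S5 (seen), S2--b-->S2 (seen)
  visit S1: S1--a-->S2 (seen), S1--b-->S1 (seen)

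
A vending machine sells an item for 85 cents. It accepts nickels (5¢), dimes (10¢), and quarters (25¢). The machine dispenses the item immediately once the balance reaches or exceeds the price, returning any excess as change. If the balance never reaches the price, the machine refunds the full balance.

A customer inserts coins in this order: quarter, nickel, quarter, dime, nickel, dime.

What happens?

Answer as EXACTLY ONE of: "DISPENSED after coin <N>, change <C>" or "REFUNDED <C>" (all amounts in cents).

Answer: REFUNDED 80

Derivation:
Price: 85¢
Coin 1 (quarter, 25¢): balance = 25¢
Coin 2 (nickel, 5¢): balance = 30¢
Coin 3 (quarter, 25¢): balance = 55¢
Coin 4 (dime, 10¢): balance = 65¢
Coin 5 (nickel, 5¢): balance = 70¢
Coin 6 (dime, 10¢): balance = 80¢
All coins inserted, balance 80¢ < price 85¢ → REFUND 80¢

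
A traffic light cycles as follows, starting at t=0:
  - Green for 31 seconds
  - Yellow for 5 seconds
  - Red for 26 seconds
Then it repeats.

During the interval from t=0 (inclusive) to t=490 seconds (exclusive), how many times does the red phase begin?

Answer: 8

Derivation:
Cycle = 31+5+26 = 62s
red phase starts at t = k*62 + 36 for k=0,1,2,...
Need k*62+36 < 490 → k < 7.323
k ∈ {0, ..., 7} → 8 starts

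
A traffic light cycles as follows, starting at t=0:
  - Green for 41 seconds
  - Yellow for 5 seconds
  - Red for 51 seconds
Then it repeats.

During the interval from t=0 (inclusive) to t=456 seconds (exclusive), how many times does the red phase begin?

Answer: 5

Derivation:
Cycle = 41+5+51 = 97s
red phase starts at t = k*97 + 46 for k=0,1,2,...
Need k*97+46 < 456 → k < 4.227
k ∈ {0, ..., 4} → 5 starts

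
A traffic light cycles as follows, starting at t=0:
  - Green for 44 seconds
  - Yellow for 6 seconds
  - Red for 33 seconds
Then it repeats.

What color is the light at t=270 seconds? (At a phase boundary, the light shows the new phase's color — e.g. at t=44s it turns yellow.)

Cycle length = 44 + 6 + 33 = 83s
t = 270, phase_t = 270 mod 83 = 21
21 < 44 (green end) → GREEN

Answer: green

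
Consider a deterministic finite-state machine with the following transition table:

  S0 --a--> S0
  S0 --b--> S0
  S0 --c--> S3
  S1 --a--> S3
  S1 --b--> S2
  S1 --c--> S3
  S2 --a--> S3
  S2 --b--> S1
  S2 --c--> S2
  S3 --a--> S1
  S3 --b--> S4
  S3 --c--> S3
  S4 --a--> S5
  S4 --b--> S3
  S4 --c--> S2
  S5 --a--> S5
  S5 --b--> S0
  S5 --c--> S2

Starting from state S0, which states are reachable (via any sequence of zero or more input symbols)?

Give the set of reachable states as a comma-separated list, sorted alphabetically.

Answer: S0, S1, S2, S3, S4, S5

Derivation:
BFS from S0:
  visit S0: S0--a-->S0 (seen), S0--b-->S0 (seen), S0--c-->S3 (new)
  visit S3: S3--a-->S1 (new), S3--b-->S4 (new), S3--c-->S3 (seen)
  visit S1: S1--a-->S3 (seen), S1--b-->S2 (new), S1--c-->S3 (seen)
  visit S4: S4--a-->S5 (new), S4--b-->S3 (seen), S4--c-->S2 (seen)
  visit S2: S2--a-->S3 (seen), S2--b-->S1 (seen), S2--c-->S2 (seen)
  visit S5: S5--a-->S5 (seen), S5--b-->S0 (seen), S5--c-->S2 (seen)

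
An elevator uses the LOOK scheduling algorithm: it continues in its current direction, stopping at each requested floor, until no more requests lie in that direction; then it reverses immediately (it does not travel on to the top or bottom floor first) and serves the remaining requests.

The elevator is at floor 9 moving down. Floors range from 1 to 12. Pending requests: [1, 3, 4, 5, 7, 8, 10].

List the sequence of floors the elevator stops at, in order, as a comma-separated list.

Answer: 8, 7, 5, 4, 3, 1, 10

Derivation:
Current: 9, moving DOWN
Serve below first (descending): [8, 7, 5, 4, 3, 1]
Then reverse, serve above (ascending): [10]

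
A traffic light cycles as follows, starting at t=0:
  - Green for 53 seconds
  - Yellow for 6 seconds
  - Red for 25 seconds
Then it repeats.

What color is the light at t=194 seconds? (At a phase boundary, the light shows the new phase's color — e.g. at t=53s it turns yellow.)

Cycle length = 53 + 6 + 25 = 84s
t = 194, phase_t = 194 mod 84 = 26
26 < 53 (green end) → GREEN

Answer: green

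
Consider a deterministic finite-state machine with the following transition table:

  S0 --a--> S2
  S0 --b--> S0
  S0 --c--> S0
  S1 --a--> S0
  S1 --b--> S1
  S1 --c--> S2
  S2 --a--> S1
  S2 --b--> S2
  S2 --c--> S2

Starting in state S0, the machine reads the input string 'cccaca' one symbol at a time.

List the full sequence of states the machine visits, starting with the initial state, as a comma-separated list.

Start: S0
  read 'c': S0 --c--> S0
  read 'c': S0 --c--> S0
  read 'c': S0 --c--> S0
  read 'a': S0 --a--> S2
  read 'c': S2 --c--> S2
  read 'a': S2 --a--> S1

Answer: S0, S0, S0, S0, S2, S2, S1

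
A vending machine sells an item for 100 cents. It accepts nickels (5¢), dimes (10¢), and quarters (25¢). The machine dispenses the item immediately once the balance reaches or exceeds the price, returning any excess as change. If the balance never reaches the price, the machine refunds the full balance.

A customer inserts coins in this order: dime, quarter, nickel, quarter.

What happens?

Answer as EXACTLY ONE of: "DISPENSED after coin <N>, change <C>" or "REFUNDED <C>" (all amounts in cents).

Price: 100¢
Coin 1 (dime, 10¢): balance = 10¢
Coin 2 (quarter, 25¢): balance = 35¢
Coin 3 (nickel, 5¢): balance = 40¢
Coin 4 (quarter, 25¢): balance = 65¢
All coins inserted, balance 65¢ < price 100¢ → REFUND 65¢

Answer: REFUNDED 65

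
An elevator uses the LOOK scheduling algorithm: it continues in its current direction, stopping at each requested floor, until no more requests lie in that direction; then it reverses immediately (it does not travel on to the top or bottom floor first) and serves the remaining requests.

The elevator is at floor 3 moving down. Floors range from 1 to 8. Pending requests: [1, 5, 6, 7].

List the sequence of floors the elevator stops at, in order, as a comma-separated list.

Answer: 1, 5, 6, 7

Derivation:
Current: 3, moving DOWN
Serve below first (descending): [1]
Then reverse, serve above (ascending): [5, 6, 7]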